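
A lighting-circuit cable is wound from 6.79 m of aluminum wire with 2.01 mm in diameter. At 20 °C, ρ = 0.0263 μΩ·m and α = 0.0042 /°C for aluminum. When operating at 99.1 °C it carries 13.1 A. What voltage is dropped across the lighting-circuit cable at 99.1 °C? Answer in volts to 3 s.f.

0.982 V

ρ = 0.0263 μΩ·m = 2.63×10^-8 Ω·m
A = π(d/2)² = π(1.0050e-03 m)² = 3.173e-06 m²
R₍20₎ = ρL/A = (2.63×10^-8)(6.79)/(3.173e-06) = 0.05628 Ω
R₍99.1₎ = R₍20₎(1 + αΔT) = 0.05628 × (1 + 0.0042×79.1) = 0.07498 Ω
V = IR = 13.1 × 0.07498 = 0.982 V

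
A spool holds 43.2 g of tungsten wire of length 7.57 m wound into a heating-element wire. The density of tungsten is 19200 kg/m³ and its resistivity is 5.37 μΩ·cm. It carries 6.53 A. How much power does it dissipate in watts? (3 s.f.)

58.3 W

ρ = 5.37 μΩ·cm = 5.37×10^-8 Ω·m
A = m/(density·L) = 0.0432/(19200×7.57) = 2.9723e-07 m²
R = ρL/A = (5.37×10^-8)(7.57)/(2.9723e-07) = 1.368 Ω
P = I²R = (6.53)² × 1.368 = 58.3 W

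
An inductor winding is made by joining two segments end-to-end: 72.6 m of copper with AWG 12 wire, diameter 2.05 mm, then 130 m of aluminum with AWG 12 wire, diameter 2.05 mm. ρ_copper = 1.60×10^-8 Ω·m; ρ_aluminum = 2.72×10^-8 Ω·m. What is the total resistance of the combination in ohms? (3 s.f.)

1.42 Ω

Segment 1: A = π(2.05/2 mm)² = π(1.0250e-03 m)² = 3.301e-06 m²
R₁ = ρL/A = (1.60×10^-8)(72.6)/(3.301e-06) = 0.3519 Ω
R₂ = (2.72×10^-8)(130)/(3.301e-06) = 1.071 Ω
R = R₁ + R₂ = 1.42 Ω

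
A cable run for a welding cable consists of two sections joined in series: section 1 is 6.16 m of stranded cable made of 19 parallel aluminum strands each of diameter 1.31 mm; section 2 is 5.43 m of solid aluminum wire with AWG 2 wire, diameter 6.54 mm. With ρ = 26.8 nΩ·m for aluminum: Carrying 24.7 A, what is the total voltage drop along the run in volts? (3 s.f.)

ρ = 26.8 nΩ·m = 2.68×10^-8 Ω·m
Section 1: A_strand = π(6.5500e-04)² = 1.348e-06 m²; R₁ = ρL/(N·A_s) = (2.68×10^-8)(6.16)/(19×1.348e-06) = 0.006447 Ω
Section 2: A = π(6.54/2 mm)² = π(3.2700e-03 m)² = 3.359e-05 m²
R₂ = (2.68×10^-8)(5.43)/(3.359e-05) = 0.004332 Ω
R = R₁ + R₂ = 0.01078 Ω
V = IR = 24.7 × 0.01078 = 0.266 V

0.266 V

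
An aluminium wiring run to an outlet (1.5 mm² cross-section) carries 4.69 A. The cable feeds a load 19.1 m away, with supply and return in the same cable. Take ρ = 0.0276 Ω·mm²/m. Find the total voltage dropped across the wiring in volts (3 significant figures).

ρ = 0.0276 Ω·mm²/m = 2.76×10^-8 Ω·m
A = 1.5 mm² = 1.500e-06 m²
Total conductor length (both ways) L = 2 × 19.1 = 38.2 m
R = ρL/A = (2.76×10^-8)(38.2)/(1.500e-06) = 0.7029 Ω
V = IR = 4.69 × 0.7029 = 3.30 V

3.30 V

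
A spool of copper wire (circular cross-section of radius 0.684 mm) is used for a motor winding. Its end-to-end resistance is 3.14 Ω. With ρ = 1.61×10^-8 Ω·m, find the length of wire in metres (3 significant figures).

287 m

A = πr² = π(6.8400e-04 m)² = 1.470e-06 m²
L = RA/ρ = (3.14)(1.470e-06)/(1.61×10^-8) = 287 m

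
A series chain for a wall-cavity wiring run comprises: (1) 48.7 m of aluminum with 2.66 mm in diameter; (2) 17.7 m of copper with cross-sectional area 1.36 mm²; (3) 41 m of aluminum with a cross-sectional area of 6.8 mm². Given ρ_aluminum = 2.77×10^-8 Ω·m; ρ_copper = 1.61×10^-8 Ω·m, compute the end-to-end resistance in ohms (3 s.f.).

Seg 1: A = π(d/2)² = π(1.3300e-03 m)² = 5.557e-06 m²
R_1 = (2.77×10^-8)(48.7)/(5.557e-06) = 0.2427 Ω
Seg 2: A = 1.36 mm² = 1.360e-06 m²
R_2 = (1.61×10^-8)(17.7)/(1.360e-06) = 0.2095 Ω
Seg 3: A = 6.8 mm² = 6.800e-06 m²
R_3 = (2.77×10^-8)(41)/(6.800e-06) = 0.167 Ω
R_total = R_1 + R_2 + R_3 = 0.619 Ω

0.619 Ω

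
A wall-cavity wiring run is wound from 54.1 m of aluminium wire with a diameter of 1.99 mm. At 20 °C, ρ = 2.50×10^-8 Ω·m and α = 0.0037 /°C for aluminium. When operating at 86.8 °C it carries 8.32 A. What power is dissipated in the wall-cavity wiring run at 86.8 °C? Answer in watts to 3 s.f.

A = π(d/2)² = π(9.9500e-04 m)² = 3.110e-06 m²
R₍20₎ = ρL/A = (2.50×10^-8)(54.1)/(3.110e-06) = 0.4349 Ω
R₍86.8₎ = R₍20₎(1 + αΔT) = 0.4349 × (1 + 0.0037×66.8) = 0.5423 Ω
P = I²R = (8.32)² × 0.5423 = 37.5 W

37.5 W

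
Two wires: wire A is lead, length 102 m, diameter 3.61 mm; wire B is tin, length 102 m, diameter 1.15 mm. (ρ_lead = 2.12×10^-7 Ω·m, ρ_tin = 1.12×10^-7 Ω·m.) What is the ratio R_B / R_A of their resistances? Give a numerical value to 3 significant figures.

5.21

R ∝ ρL/d², so R_B/R_A = (ρ_B/ρ_A) × (d_A/d_B)²
= (1.12×10^-7/2.12×10^-7) × (3.61/1.15)² = 5.21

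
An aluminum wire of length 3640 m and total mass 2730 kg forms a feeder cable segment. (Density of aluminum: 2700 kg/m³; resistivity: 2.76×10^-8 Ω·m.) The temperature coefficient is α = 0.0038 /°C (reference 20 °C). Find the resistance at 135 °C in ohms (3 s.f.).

0.520 Ω

A = m/(density·L) = 2730/(2700×3640) = 2.7778e-04 m²
R = ρL/A = (2.76×10^-8)(3640)/(2.7778e-04) = 0.3617 Ω
R(135 °C) = 0.3617 × (1 + 0.0038×115) = 0.520 Ω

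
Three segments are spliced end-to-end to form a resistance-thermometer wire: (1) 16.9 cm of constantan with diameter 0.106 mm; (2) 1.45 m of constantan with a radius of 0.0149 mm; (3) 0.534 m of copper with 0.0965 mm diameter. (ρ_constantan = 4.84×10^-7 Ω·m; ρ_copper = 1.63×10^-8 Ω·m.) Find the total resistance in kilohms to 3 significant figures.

Seg 1: A = π(d/2)² = π(5.3000e-05 m)² = 8.825e-09 m²
R_1 = (4.84×10^-7)(0.169)/(8.825e-09) = 9.269 Ω
Seg 2: A = πr² = π(1.4900e-05 m)² = 6.975e-10 m²
R_2 = (4.84×10^-7)(1.45)/(6.975e-10) = 1006 Ω
Seg 3: A = π(d/2)² = π(4.8250e-05 m)² = 7.314e-09 m²
R_3 = (1.63×10^-8)(0.534)/(7.314e-09) = 1.19 Ω
R_total = R_1 + R_2 + R_3 = 1.02 kΩ

1.02 kΩ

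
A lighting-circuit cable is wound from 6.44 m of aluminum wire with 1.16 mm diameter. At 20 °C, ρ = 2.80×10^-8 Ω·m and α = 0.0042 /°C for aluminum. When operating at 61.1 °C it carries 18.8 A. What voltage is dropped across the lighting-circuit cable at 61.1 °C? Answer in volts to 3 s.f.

A = π(d/2)² = π(5.8000e-04 m)² = 1.057e-06 m²
R₍20₎ = ρL/A = (2.80×10^-8)(6.44)/(1.057e-06) = 0.1706 Ω
R₍61.1₎ = R₍20₎(1 + αΔT) = 0.1706 × (1 + 0.0042×41.1) = 0.2001 Ω
V = IR = 18.8 × 0.2001 = 3.76 V

3.76 V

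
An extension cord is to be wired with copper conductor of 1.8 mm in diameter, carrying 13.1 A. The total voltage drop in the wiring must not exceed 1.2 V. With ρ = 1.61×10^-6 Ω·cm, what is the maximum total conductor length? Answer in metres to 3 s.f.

ρ = 1.61×10^-6 Ω·cm = 1.61×10^-8 Ω·m
A = π(d/2)² = π(9.0000e-04 m)² = 2.545e-06 m²
L_max = V_max·A/(1·ρI) = (1.2)(2.545e-06)/(1.61×10^-8×13.1) = 14.5 m

14.5 m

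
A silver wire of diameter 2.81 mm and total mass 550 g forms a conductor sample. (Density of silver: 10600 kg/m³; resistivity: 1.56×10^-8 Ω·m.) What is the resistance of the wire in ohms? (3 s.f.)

A = π(d/2)² = π(1.4050e-03 m)² = 6.2016e-06 m²
L = m/(density·A) = 0.55/(10600×6.2016e-06) = 8.367 m
R = ρL/A = (1.56×10^-8)(8.367)/(6.2016e-06) = 0.0210 Ω

0.0210 Ω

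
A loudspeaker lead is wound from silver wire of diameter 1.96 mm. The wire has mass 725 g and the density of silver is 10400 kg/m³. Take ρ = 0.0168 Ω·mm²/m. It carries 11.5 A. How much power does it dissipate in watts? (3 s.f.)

ρ = 0.0168 Ω·mm²/m = 1.68×10^-8 Ω·m
A = π(d/2)² = π(9.8000e-04 m)² = 3.0172e-06 m²
L = m/(density·A) = 0.725/(10400×3.0172e-06) = 23.1 m
R = ρL/A = (1.68×10^-8)(23.1)/(3.0172e-06) = 0.1287 Ω
P = I²R = (11.5)² × 0.1287 = 17.0 W

17.0 W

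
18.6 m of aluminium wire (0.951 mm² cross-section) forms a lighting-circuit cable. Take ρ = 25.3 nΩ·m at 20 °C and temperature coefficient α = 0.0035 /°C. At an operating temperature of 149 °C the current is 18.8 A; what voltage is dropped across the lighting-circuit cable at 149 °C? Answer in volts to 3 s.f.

13.5 V

ρ = 25.3 nΩ·m = 2.53×10^-8 Ω·m
A = 0.951 mm² = 9.510e-07 m²
R₍20₎ = ρL/A = (2.53×10^-8)(18.6)/(9.510e-07) = 0.4948 Ω
R₍149₎ = R₍20₎(1 + αΔT) = 0.4948 × (1 + 0.0035×129) = 0.7182 Ω
V = IR = 18.8 × 0.7182 = 13.5 V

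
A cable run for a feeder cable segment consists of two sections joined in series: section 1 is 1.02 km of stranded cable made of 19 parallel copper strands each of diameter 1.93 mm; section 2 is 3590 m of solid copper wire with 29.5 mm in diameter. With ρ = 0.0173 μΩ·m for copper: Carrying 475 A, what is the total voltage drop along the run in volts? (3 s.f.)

ρ = 0.0173 μΩ·m = 1.73×10^-8 Ω·m
Section 1: A_strand = π(9.6500e-04)² = 2.926e-06 m²; R₁ = ρL/(N·A_s) = (1.73×10^-8)(1020)/(19×2.926e-06) = 0.3175 Ω
Section 2: A = π(d/2)² = π(1.4750e-02 m)² = 6.835e-04 m²
R₂ = (1.73×10^-8)(3590)/(6.835e-04) = 0.09087 Ω
R = R₁ + R₂ = 0.4083 Ω
V = IR = 475 × 0.4083 = 194 V

194 V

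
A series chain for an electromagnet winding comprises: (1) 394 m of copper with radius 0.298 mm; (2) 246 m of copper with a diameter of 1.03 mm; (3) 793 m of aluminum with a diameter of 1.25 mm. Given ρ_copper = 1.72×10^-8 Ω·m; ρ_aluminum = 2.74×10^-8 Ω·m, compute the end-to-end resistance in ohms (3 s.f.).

47.1 Ω

Seg 1: A = πr² = π(2.9800e-04 m)² = 2.790e-07 m²
R_1 = (1.72×10^-8)(394)/(2.790e-07) = 24.29 Ω
Seg 2: A = π(d/2)² = π(5.1500e-04 m)² = 8.332e-07 m²
R_2 = (1.72×10^-8)(246)/(8.332e-07) = 5.078 Ω
Seg 3: A = π(d/2)² = π(6.2500e-04 m)² = 1.227e-06 m²
R_3 = (2.74×10^-8)(793)/(1.227e-06) = 17.71 Ω
R_total = R_1 + R_2 + R_3 = 47.1 Ω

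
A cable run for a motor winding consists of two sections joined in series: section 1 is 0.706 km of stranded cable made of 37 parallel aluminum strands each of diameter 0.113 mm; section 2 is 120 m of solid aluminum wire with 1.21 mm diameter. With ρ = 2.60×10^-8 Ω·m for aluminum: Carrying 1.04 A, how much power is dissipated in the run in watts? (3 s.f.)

56.4 W

Section 1: A_strand = π(5.6500e-05)² = 1.003e-08 m²; R₁ = ρL/(N·A_s) = (2.60×10^-8)(706)/(37×1.003e-08) = 49.47 Ω
Section 2: A = π(d/2)² = π(6.0500e-04 m)² = 1.150e-06 m²
R₂ = (2.60×10^-8)(120)/(1.150e-06) = 2.713 Ω
R = R₁ + R₂ = 52.18 Ω
P = I²R = (1.04)² × 52.18 = 56.4 W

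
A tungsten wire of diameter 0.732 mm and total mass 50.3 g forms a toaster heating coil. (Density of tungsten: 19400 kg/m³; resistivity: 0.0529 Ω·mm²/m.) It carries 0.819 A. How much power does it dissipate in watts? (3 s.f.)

0.519 W

ρ = 0.0529 Ω·mm²/m = 5.29×10^-8 Ω·m
A = π(d/2)² = π(3.6600e-04 m)² = 4.2084e-07 m²
L = m/(density·A) = 0.0503/(19400×4.2084e-07) = 6.161 m
R = ρL/A = (5.29×10^-8)(6.161)/(4.2084e-07) = 0.7745 Ω
P = I²R = (0.819)² × 0.7745 = 0.519 W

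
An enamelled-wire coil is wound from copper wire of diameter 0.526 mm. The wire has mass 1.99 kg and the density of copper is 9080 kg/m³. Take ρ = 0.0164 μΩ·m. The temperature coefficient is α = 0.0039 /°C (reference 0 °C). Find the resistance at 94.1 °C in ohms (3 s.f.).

ρ = 0.0164 μΩ·m = 1.64×10^-8 Ω·m
A = π(d/2)² = π(2.6300e-04 m)² = 2.1730e-07 m²
L = m/(density·A) = 1.99/(9080×2.1730e-07) = 1009 m
R = ρL/A = (1.64×10^-8)(1009)/(2.1730e-07) = 76.12 Ω
R(94.1 °C) = 76.12 × (1 + 0.0039×94.1) = 104 Ω

104 Ω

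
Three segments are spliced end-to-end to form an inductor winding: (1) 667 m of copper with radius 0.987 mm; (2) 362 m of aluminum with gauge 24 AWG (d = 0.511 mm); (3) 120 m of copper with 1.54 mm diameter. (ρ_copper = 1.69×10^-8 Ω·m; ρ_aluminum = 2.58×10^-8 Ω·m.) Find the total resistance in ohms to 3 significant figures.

Seg 1: A = πr² = π(9.8700e-04 m)² = 3.060e-06 m²
R_1 = (1.69×10^-8)(667)/(3.060e-06) = 3.683 Ω
Seg 2: A = π(0.511/2 mm)² = π(2.5550e-04 m)² = 2.051e-07 m²
R_2 = (2.58×10^-8)(362)/(2.051e-07) = 45.54 Ω
Seg 3: A = π(d/2)² = π(7.7000e-04 m)² = 1.863e-06 m²
R_3 = (1.69×10^-8)(120)/(1.863e-06) = 1.089 Ω
R_total = R_1 + R_2 + R_3 = 50.3 Ω

50.3 Ω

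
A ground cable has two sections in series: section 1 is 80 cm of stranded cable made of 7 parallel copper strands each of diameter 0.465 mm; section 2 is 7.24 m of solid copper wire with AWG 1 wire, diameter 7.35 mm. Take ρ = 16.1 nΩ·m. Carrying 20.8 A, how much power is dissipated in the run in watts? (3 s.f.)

ρ = 16.1 nΩ·m = 1.61×10^-8 Ω·m
Section 1: A_strand = π(2.3250e-04)² = 1.698e-07 m²; R₁ = ρL/(N·A_s) = (1.61×10^-8)(0.8)/(7×1.698e-07) = 0.01083 Ω
Section 2: A = π(7.35/2 mm)² = π(3.6750e-03 m)² = 4.243e-05 m²
R₂ = (1.61×10^-8)(7.24)/(4.243e-05) = 0.002747 Ω
R = R₁ + R₂ = 0.01358 Ω
P = I²R = (20.8)² × 0.01358 = 5.88 W

5.88 W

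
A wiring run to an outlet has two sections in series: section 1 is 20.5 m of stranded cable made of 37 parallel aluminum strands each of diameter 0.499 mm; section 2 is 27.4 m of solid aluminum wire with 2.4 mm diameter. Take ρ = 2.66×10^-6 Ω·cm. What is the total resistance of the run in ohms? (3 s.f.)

0.236 Ω

ρ = 2.66×10^-6 Ω·cm = 2.66×10^-8 Ω·m
Section 1: A_strand = π(2.4950e-04)² = 1.956e-07 m²; R₁ = ρL/(N·A_s) = (2.66×10^-8)(20.5)/(37×1.956e-07) = 0.07536 Ω
Section 2: A = π(d/2)² = π(1.2000e-03 m)² = 4.524e-06 m²
R₂ = (2.66×10^-8)(27.4)/(4.524e-06) = 0.1611 Ω
R = R₁ + R₂ = 0.236 Ω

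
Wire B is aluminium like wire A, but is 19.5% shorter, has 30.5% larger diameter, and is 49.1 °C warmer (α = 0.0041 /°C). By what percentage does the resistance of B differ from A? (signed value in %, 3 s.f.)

-43.2%

R ∝ ρL/d² with ρ ∝ (1+αΔT), so R_B/R_A = (1 − 19.5/100) × (1 + 30.5/100)⁻² × (1 + 0.0041×49.1)
= 0.805 × 0.5872 × 1.201 = 0.5678
(R_B − R_A)/R_A = 0.5678 − 1 = -43.2%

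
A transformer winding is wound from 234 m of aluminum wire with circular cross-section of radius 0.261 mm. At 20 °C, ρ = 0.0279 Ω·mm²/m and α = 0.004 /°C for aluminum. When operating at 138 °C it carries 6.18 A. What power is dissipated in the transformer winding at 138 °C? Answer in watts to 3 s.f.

ρ = 0.0279 Ω·mm²/m = 2.79×10^-8 Ω·m
A = πr² = π(2.6100e-04 m)² = 2.140e-07 m²
R₍20₎ = ρL/A = (2.79×10^-8)(234)/(2.140e-07) = 30.51 Ω
R₍138₎ = R₍20₎(1 + αΔT) = 30.51 × (1 + 0.004×118) = 44.91 Ω
P = I²R = (6.18)² × 44.91 = 1720 W

1720 W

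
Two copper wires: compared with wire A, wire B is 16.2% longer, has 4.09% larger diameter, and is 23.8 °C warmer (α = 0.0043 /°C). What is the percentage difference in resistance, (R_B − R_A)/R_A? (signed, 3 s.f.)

18.2%

R ∝ ρL/d² with ρ ∝ (1+αΔT), so R_B/R_A = (1 + 16.2/100) × (1 + 4.09/100)⁻² × (1 + 0.0043×23.8)
= 1.162 × 0.923 × 1.102 = 1.182
(R_B − R_A)/R_A = 1.182 − 1 = 18.2%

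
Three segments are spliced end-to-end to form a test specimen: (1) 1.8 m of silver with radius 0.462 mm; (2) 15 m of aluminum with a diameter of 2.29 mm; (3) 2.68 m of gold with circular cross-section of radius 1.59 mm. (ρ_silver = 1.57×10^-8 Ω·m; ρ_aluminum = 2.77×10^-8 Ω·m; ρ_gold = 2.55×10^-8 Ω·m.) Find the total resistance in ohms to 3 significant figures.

0.152 Ω

Seg 1: A = πr² = π(4.6200e-04 m)² = 6.706e-07 m²
R_1 = (1.57×10^-8)(1.8)/(6.706e-07) = 0.04214 Ω
Seg 2: A = π(d/2)² = π(1.1450e-03 m)² = 4.119e-06 m²
R_2 = (2.77×10^-8)(15)/(4.119e-06) = 0.1009 Ω
Seg 3: A = πr² = π(1.5900e-03 m)² = 7.942e-06 m²
R_3 = (2.55×10^-8)(2.68)/(7.942e-06) = 0.008605 Ω
R_total = R_1 + R_2 + R_3 = 0.152 Ω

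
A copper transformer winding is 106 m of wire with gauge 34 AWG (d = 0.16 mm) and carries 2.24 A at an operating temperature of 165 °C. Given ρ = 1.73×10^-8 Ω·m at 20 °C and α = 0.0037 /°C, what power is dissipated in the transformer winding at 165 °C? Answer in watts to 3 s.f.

A = π(0.16/2 mm)² = π(8.0000e-05 m)² = 2.011e-08 m²
R₍20₎ = ρL/A = (1.73×10^-8)(106)/(2.011e-08) = 91.21 Ω
R₍165₎ = R₍20₎(1 + αΔT) = 91.21 × (1 + 0.0037×145) = 140.1 Ω
P = I²R = (2.24)² × 140.1 = 703 W

703 W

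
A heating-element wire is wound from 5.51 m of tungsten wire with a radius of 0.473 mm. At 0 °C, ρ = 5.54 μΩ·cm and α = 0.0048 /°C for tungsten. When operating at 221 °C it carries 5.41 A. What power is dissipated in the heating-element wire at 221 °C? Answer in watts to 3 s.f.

26.2 W

ρ = 5.54 μΩ·cm = 5.54×10^-8 Ω·m
A = πr² = π(4.7300e-04 m)² = 7.029e-07 m²
R₍0₎ = ρL/A = (5.54×10^-8)(5.51)/(7.029e-07) = 0.4343 Ω
R₍221₎ = R₍0₎(1 + αΔT) = 0.4343 × (1 + 0.0048×221) = 0.895 Ω
P = I²R = (5.41)² × 0.895 = 26.2 W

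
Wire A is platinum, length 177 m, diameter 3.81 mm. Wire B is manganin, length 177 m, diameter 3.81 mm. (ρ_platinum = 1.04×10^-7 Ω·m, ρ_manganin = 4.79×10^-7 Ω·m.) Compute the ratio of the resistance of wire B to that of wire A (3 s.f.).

4.61

R ∝ ρL/d², so R_B/R_A = (ρ_B/ρ_A)
= (4.79×10^-7/1.04×10^-7) = 4.61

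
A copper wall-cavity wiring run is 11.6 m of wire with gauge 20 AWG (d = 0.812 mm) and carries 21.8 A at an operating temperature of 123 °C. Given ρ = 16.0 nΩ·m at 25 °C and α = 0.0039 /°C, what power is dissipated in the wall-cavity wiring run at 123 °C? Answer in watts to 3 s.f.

ρ = 16.0 nΩ·m = 1.60×10^-8 Ω·m
A = π(0.812/2 mm)² = π(4.0600e-04 m)² = 5.178e-07 m²
R₍25₎ = ρL/A = (1.60×10^-8)(11.6)/(5.178e-07) = 0.3584 Ω
R₍123₎ = R₍25₎(1 + αΔT) = 0.3584 × (1 + 0.0039×98) = 0.4954 Ω
P = I²R = (21.8)² × 0.4954 = 235 W

235 W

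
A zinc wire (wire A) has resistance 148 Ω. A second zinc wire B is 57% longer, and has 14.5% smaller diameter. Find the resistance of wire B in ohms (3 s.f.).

R ∝ L/d², so R_B/R_A = (1 + 57/100) × (1 − 14.5/100)⁻²
= 1.57 × 1.368 = 2.148
R_B = 2.148 × 148 = 318 Ω

318 Ω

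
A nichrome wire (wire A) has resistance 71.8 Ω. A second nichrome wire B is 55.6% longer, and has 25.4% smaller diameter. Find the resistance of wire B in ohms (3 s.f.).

R ∝ L/d², so R_B/R_A = (1 + 55.6/100) × (1 − 25.4/100)⁻²
= 1.556 × 1.797 = 2.796
R_B = 2.796 × 71.8 = 201 Ω

201 Ω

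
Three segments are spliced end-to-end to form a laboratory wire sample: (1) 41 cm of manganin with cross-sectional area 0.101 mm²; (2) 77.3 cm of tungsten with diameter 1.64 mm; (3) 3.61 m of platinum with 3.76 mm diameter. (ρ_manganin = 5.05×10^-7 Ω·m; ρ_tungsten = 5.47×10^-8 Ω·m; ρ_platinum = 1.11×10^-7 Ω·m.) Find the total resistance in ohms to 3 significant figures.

Seg 1: A = 0.101 mm² = 1.010e-07 m²
R_1 = (5.05×10^-7)(0.41)/(1.010e-07) = 2.05 Ω
Seg 2: A = π(d/2)² = π(8.2000e-04 m)² = 2.112e-06 m²
R_2 = (5.47×10^-8)(0.773)/(2.112e-06) = 0.02002 Ω
Seg 3: A = π(d/2)² = π(1.8800e-03 m)² = 1.110e-05 m²
R_3 = (1.11×10^-7)(3.61)/(1.110e-05) = 0.03609 Ω
R_total = R_1 + R_2 + R_3 = 2.11 Ω

2.11 Ω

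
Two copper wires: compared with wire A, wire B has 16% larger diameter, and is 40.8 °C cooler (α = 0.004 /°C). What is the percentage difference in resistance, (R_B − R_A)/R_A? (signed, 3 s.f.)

-37.8%

R ∝ ρL/d² with ρ ∝ (1+αΔT), so R_B/R_A = (1 + 16/100)⁻² × (1 − 0.004×40.8)
= 0.7432 × 0.8368 = 0.6219
(R_B − R_A)/R_A = 0.6219 − 1 = -37.8%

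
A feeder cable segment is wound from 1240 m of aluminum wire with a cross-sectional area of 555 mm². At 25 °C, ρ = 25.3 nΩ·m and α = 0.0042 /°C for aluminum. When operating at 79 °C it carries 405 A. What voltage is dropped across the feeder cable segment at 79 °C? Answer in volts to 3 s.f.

28.1 V

ρ = 25.3 nΩ·m = 2.53×10^-8 Ω·m
A = 555 mm² = 5.550e-04 m²
R₍25₎ = ρL/A = (2.53×10^-8)(1240)/(5.550e-04) = 0.05653 Ω
R₍79₎ = R₍25₎(1 + αΔT) = 0.05653 × (1 + 0.0042×54) = 0.06935 Ω
V = IR = 405 × 0.06935 = 28.1 V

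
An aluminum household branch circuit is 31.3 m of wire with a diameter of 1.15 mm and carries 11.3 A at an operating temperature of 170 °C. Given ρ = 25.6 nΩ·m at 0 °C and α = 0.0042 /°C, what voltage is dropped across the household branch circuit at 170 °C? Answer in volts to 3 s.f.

ρ = 25.6 nΩ·m = 2.56×10^-8 Ω·m
A = π(d/2)² = π(5.7500e-04 m)² = 1.039e-06 m²
R₍0₎ = ρL/A = (2.56×10^-8)(31.3)/(1.039e-06) = 0.7714 Ω
R₍170₎ = R₍0₎(1 + αΔT) = 0.7714 × (1 + 0.0042×170) = 1.322 Ω
V = IR = 11.3 × 1.322 = 14.9 V

14.9 V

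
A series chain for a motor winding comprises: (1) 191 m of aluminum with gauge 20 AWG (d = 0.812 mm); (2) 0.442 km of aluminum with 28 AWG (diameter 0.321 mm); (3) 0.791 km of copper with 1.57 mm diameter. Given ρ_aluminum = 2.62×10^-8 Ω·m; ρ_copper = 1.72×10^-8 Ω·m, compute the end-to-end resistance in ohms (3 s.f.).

160 Ω

Seg 1: A = π(0.812/2 mm)² = π(4.0600e-04 m)² = 5.178e-07 m²
R_1 = (2.62×10^-8)(191)/(5.178e-07) = 9.663 Ω
Seg 2: A = π(0.321/2 mm)² = π(1.6050e-04 m)² = 8.093e-08 m²
R_2 = (2.62×10^-8)(442)/(8.093e-08) = 143.1 Ω
Seg 3: A = π(d/2)² = π(7.8500e-04 m)² = 1.936e-06 m²
R_3 = (1.72×10^-8)(791)/(1.936e-06) = 7.028 Ω
R_total = R_1 + R_2 + R_3 = 160 Ω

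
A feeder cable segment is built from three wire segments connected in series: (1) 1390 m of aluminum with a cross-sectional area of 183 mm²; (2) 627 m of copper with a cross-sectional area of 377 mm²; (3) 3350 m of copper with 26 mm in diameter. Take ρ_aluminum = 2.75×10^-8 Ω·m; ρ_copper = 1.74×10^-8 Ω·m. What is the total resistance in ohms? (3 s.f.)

0.348 Ω

Seg 1: A = 183 mm² = 1.830e-04 m²
R_1 = (2.75×10^-8)(1390)/(1.830e-04) = 0.2089 Ω
Seg 2: A = 377 mm² = 3.770e-04 m²
R_2 = (1.74×10^-8)(627)/(3.770e-04) = 0.02894 Ω
Seg 3: A = π(d/2)² = π(1.3000e-02 m)² = 5.309e-04 m²
R_3 = (1.74×10^-8)(3350)/(5.309e-04) = 0.1098 Ω
R_total = R_1 + R_2 + R_3 = 0.348 Ω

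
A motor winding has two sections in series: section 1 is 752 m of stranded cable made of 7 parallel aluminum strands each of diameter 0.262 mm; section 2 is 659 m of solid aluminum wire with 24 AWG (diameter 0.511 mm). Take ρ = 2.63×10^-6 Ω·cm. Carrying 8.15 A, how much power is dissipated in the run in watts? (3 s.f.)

9090 W

ρ = 2.63×10^-6 Ω·cm = 2.63×10^-8 Ω·m
Section 1: A_strand = π(1.3100e-04)² = 5.391e-08 m²; R₁ = ρL/(N·A_s) = (2.63×10^-8)(752)/(7×5.391e-08) = 52.41 Ω
Section 2: A = π(0.511/2 mm)² = π(2.5550e-04 m)² = 2.051e-07 m²
R₂ = (2.63×10^-8)(659)/(2.051e-07) = 84.51 Ω
R = R₁ + R₂ = 136.9 Ω
P = I²R = (8.15)² × 136.9 = 9090 W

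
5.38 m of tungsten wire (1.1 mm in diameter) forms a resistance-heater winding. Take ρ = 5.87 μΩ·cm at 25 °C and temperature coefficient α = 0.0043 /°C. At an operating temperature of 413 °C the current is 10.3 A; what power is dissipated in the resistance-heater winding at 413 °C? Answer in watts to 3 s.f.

94.1 W

ρ = 5.87 μΩ·cm = 5.87×10^-8 Ω·m
A = π(d/2)² = π(5.5000e-04 m)² = 9.503e-07 m²
R₍25₎ = ρL/A = (5.87×10^-8)(5.38)/(9.503e-07) = 0.3323 Ω
R₍413₎ = R₍25₎(1 + αΔT) = 0.3323 × (1 + 0.0043×388) = 0.8867 Ω
P = I²R = (10.3)² × 0.8867 = 94.1 W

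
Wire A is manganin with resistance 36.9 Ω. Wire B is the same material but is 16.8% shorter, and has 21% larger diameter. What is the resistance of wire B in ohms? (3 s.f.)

R ∝ L/d², so R_B/R_A = (1 − 16.8/100) × (1 + 21/100)⁻²
= 0.832 × 0.683 = 0.5683
R_B = 0.5683 × 36.9 = 21.0 Ω

21.0 Ω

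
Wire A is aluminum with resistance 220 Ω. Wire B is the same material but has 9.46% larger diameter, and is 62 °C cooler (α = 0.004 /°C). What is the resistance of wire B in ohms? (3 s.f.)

138 Ω

R ∝ ρL/d² with ρ ∝ (1+αΔT), so R_B/R_A = (1 + 9.46/100)⁻² × (1 − 0.004×62)
= 0.8346 × 0.752 = 0.6276
R_B = 0.6276 × 220 = 138 Ω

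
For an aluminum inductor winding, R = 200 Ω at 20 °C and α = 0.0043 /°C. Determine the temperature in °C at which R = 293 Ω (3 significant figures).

128 °C

R = R₀(1 + α(T − T₀)) ⇒ T = T₀ + (R/R₀ − 1)/α
T = 20 + (293/200 − 1)/0.0043 = 20 + (0.465)/0.0043 = 128 °C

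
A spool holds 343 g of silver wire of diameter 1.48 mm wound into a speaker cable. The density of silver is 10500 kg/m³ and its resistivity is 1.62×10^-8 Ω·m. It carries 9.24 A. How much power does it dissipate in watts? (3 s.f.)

15.3 W

A = π(d/2)² = π(7.4000e-04 m)² = 1.7203e-06 m²
L = m/(density·A) = 0.343/(10500×1.7203e-06) = 18.99 m
R = ρL/A = (1.62×10^-8)(18.99)/(1.7203e-06) = 0.1788 Ω
P = I²R = (9.24)² × 0.1788 = 15.3 W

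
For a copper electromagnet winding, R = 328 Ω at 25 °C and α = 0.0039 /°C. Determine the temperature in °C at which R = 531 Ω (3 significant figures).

R = R₀(1 + α(T − T₀)) ⇒ T = T₀ + (R/R₀ − 1)/α
T = 25 + (531/328 − 1)/0.0039 = 25 + (0.6189)/0.0039 = 184 °C

184 °C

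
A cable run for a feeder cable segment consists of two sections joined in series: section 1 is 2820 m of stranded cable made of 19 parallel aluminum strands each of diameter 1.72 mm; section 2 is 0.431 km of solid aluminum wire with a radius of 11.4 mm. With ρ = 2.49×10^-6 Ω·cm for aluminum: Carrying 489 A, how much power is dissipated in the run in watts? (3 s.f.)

3.87×10^5 W

ρ = 2.49×10^-6 Ω·cm = 2.49×10^-8 Ω·m
Section 1: A_strand = π(8.6000e-04)² = 2.324e-06 m²; R₁ = ρL/(N·A_s) = (2.49×10^-8)(2820)/(19×2.324e-06) = 1.591 Ω
Section 2: A = πr² = π(1.1400e-02 m)² = 4.083e-04 m²
R₂ = (2.49×10^-8)(431)/(4.083e-04) = 0.02629 Ω
R = R₁ + R₂ = 1.617 Ω
P = I²R = (489)² × 1.617 = 3.87×10^5 W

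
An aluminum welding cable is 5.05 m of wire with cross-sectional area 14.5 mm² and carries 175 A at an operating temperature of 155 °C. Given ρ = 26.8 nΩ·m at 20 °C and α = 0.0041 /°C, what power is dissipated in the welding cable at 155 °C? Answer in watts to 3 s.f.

444 W

ρ = 26.8 nΩ·m = 2.68×10^-8 Ω·m
A = 14.5 mm² = 1.450e-05 m²
R₍20₎ = ρL/A = (2.68×10^-8)(5.05)/(1.450e-05) = 0.009334 Ω
R₍155₎ = R₍20₎(1 + αΔT) = 0.009334 × (1 + 0.0041×135) = 0.0145 Ω
P = I²R = (175)² × 0.0145 = 444 W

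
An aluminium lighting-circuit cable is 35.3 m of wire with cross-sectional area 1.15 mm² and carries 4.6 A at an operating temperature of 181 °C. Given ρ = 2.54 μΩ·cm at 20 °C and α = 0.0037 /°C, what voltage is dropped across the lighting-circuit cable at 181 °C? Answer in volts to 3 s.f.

ρ = 2.54 μΩ·cm = 2.54×10^-8 Ω·m
A = 1.15 mm² = 1.150e-06 m²
R₍20₎ = ρL/A = (2.54×10^-8)(35.3)/(1.150e-06) = 0.7797 Ω
R₍181₎ = R₍20₎(1 + αΔT) = 0.7797 × (1 + 0.0037×161) = 1.244 Ω
V = IR = 4.6 × 1.244 = 5.72 V

5.72 V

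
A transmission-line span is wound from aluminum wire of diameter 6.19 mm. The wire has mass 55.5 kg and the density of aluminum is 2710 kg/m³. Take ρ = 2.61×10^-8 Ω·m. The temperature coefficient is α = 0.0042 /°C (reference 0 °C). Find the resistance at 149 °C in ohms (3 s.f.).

0.960 Ω

A = π(d/2)² = π(3.0950e-03 m)² = 3.0093e-05 m²
L = m/(density·A) = 55.5/(2710×3.0093e-05) = 680.5 m
R = ρL/A = (2.61×10^-8)(680.5)/(3.0093e-05) = 0.5902 Ω
R(149 °C) = 0.5902 × (1 + 0.0042×149) = 0.960 Ω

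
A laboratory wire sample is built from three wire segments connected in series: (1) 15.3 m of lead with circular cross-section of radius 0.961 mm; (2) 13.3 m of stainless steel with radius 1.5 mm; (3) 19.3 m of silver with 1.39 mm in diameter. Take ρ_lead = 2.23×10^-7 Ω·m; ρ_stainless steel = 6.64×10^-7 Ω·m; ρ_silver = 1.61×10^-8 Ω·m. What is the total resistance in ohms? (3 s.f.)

Seg 1: A = πr² = π(9.6100e-04 m)² = 2.901e-06 m²
R_1 = (2.23×10^-7)(15.3)/(2.901e-06) = 1.176 Ω
Seg 2: A = πr² = π(1.5000e-03 m)² = 7.069e-06 m²
R_2 = (6.64×10^-7)(13.3)/(7.069e-06) = 1.249 Ω
Seg 3: A = π(d/2)² = π(6.9500e-04 m)² = 1.517e-06 m²
R_3 = (1.61×10^-8)(19.3)/(1.517e-06) = 0.2048 Ω
R_total = R_1 + R_2 + R_3 = 2.63 Ω

2.63 Ω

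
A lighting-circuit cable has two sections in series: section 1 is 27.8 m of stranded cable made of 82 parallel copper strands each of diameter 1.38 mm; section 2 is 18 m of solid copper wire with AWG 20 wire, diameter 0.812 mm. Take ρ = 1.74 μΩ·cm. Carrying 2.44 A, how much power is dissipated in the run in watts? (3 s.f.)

ρ = 1.74 μΩ·cm = 1.74×10^-8 Ω·m
Section 1: A_strand = π(6.9000e-04)² = 1.496e-06 m²; R₁ = ρL/(N·A_s) = (1.74×10^-8)(27.8)/(82×1.496e-06) = 0.003944 Ω
Section 2: A = π(0.812/2 mm)² = π(4.0600e-04 m)² = 5.178e-07 m²
R₂ = (1.74×10^-8)(18)/(5.178e-07) = 0.6048 Ω
R = R₁ + R₂ = 0.6088 Ω
P = I²R = (2.44)² × 0.6088 = 3.62 W

3.62 W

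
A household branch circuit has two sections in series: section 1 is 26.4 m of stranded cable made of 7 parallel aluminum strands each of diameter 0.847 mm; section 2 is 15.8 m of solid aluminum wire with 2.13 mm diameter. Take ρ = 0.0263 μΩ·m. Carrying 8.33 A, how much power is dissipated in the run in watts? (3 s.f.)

20.3 W

ρ = 0.0263 μΩ·m = 2.63×10^-8 Ω·m
Section 1: A_strand = π(4.2350e-04)² = 5.635e-07 m²; R₁ = ρL/(N·A_s) = (2.63×10^-8)(26.4)/(7×5.635e-07) = 0.176 Ω
Section 2: A = π(d/2)² = π(1.0650e-03 m)² = 3.563e-06 m²
R₂ = (2.63×10^-8)(15.8)/(3.563e-06) = 0.1166 Ω
R = R₁ + R₂ = 0.2927 Ω
P = I²R = (8.33)² × 0.2927 = 20.3 W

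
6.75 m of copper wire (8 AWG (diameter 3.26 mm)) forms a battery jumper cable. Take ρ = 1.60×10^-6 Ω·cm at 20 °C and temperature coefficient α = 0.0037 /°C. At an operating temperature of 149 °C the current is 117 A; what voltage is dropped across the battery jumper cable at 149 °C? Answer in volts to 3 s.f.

ρ = 1.60×10^-6 Ω·cm = 1.60×10^-8 Ω·m
A = π(3.26/2 mm)² = π(1.6300e-03 m)² = 8.347e-06 m²
R₍20₎ = ρL/A = (1.60×10^-8)(6.75)/(8.347e-06) = 0.01294 Ω
R₍149₎ = R₍20₎(1 + αΔT) = 0.01294 × (1 + 0.0037×129) = 0.01911 Ω
V = IR = 117 × 0.01911 = 2.24 V

2.24 V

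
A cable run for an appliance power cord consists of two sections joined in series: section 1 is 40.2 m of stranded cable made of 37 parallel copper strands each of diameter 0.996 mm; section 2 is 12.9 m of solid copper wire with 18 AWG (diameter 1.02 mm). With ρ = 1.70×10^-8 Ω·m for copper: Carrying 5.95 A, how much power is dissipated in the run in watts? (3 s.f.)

Section 1: A_strand = π(4.9800e-04)² = 7.791e-07 m²; R₁ = ρL/(N·A_s) = (1.70×10^-8)(40.2)/(37×7.791e-07) = 0.02371 Ω
Section 2: A = π(1.02/2 mm)² = π(5.1000e-04 m)² = 8.171e-07 m²
R₂ = (1.70×10^-8)(12.9)/(8.171e-07) = 0.2684 Ω
R = R₁ + R₂ = 0.2921 Ω
P = I²R = (5.95)² × 0.2921 = 10.3 W

10.3 W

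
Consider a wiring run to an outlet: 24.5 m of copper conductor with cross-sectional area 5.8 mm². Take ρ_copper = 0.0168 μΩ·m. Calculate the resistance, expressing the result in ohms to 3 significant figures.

0.0710 Ω

ρ = 0.0168 μΩ·m = 1.68×10^-8 Ω·m
A = 5.8 mm² = 5.800e-06 m²
R = ρL/A = (1.68×10^-8)(24.5 m)/(5.800e-06 m²) = 0.0710 Ω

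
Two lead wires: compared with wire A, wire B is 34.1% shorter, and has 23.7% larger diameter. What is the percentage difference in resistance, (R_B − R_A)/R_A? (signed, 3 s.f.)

-56.9%

R ∝ L/d², so R_B/R_A = (1 − 34.1/100) × (1 + 23.7/100)⁻²
= 0.659 × 0.6535 = 0.4307
(R_B − R_A)/R_A = 0.4307 − 1 = -56.9%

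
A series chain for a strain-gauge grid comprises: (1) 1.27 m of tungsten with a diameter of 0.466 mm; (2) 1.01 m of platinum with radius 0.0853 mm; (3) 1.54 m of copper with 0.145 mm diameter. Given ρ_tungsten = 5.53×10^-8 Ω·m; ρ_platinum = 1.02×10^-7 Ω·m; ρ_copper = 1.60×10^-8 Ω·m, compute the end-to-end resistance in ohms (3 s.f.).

Seg 1: A = π(d/2)² = π(2.3300e-04 m)² = 1.706e-07 m²
R_1 = (5.53×10^-8)(1.27)/(1.706e-07) = 0.4118 Ω
Seg 2: A = πr² = π(8.5300e-05 m)² = 2.286e-08 m²
R_2 = (1.02×10^-7)(1.01)/(2.286e-08) = 4.507 Ω
Seg 3: A = π(d/2)² = π(7.2500e-05 m)² = 1.651e-08 m²
R_3 = (1.60×10^-8)(1.54)/(1.651e-08) = 1.492 Ω
R_total = R_1 + R_2 + R_3 = 6.41 Ω

6.41 Ω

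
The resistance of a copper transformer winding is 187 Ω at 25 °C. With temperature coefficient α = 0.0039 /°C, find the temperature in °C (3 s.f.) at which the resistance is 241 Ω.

99.0 °C

R = R₀(1 + α(T − T₀)) ⇒ T = T₀ + (R/R₀ − 1)/α
T = 25 + (241/187 − 1)/0.0039 = 25 + (0.2888)/0.0039 = 99.0 °C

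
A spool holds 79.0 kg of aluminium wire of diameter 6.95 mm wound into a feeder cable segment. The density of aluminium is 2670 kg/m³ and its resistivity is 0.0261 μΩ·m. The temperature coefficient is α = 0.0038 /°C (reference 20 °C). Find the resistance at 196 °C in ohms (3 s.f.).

ρ = 0.0261 μΩ·m = 2.61×10^-8 Ω·m
A = π(d/2)² = π(3.4750e-03 m)² = 3.7937e-05 m²
L = m/(density·A) = 79/(2670×3.7937e-05) = 779.9 m
R = ρL/A = (2.61×10^-8)(779.9)/(3.7937e-05) = 0.5366 Ω
R(196 °C) = 0.5366 × (1 + 0.0038×176) = 0.895 Ω

0.895 Ω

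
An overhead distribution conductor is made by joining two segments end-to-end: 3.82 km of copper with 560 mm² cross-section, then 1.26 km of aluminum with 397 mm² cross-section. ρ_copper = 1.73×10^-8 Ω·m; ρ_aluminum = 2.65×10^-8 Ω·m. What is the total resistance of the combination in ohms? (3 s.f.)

0.202 Ω

Segment 1: A = 560 mm² = 5.600e-04 m²
R₁ = ρL/A = (1.73×10^-8)(3820)/(5.600e-04) = 0.118 Ω
Segment 2: A = 397 mm² = 3.970e-04 m²
R₂ = (2.65×10^-8)(1260)/(3.970e-04) = 0.08411 Ω
R = R₁ + R₂ = 0.202 Ω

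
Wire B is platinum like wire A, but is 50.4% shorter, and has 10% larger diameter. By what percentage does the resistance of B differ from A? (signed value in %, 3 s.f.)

-59.0%

R ∝ L/d², so R_B/R_A = (1 − 50.4/100) × (1 + 10/100)⁻²
= 0.496 × 0.8265 = 0.4099
(R_B − R_A)/R_A = 0.4099 − 1 = -59.0%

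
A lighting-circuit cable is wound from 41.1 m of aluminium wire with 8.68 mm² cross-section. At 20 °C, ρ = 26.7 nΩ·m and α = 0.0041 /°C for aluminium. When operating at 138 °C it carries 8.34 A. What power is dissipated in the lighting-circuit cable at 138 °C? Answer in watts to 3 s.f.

13.0 W

ρ = 26.7 nΩ·m = 2.67×10^-8 Ω·m
A = 8.68 mm² = 8.680e-06 m²
R₍20₎ = ρL/A = (2.67×10^-8)(41.1)/(8.680e-06) = 0.1264 Ω
R₍138₎ = R₍20₎(1 + αΔT) = 0.1264 × (1 + 0.0041×118) = 0.1876 Ω
P = I²R = (8.34)² × 0.1876 = 13.0 W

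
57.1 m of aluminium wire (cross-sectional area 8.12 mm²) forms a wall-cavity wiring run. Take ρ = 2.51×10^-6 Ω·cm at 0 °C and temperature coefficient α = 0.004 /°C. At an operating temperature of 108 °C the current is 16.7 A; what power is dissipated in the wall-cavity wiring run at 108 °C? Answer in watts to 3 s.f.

70.5 W

ρ = 2.51×10^-6 Ω·cm = 2.51×10^-8 Ω·m
A = 8.12 mm² = 8.120e-06 m²
R₍0₎ = ρL/A = (2.51×10^-8)(57.1)/(8.120e-06) = 0.1765 Ω
R₍108₎ = R₍0₎(1 + αΔT) = 0.1765 × (1 + 0.004×108) = 0.2528 Ω
P = I²R = (16.7)² × 0.2528 = 70.5 W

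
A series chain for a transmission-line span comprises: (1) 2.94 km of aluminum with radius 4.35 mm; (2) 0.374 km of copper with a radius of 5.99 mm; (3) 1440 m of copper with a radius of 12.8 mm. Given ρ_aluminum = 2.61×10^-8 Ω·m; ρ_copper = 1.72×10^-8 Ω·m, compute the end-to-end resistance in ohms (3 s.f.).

Seg 1: A = πr² = π(4.3500e-03 m)² = 5.945e-05 m²
R_1 = (2.61×10^-8)(2940)/(5.945e-05) = 1.291 Ω
Seg 2: A = πr² = π(5.9900e-03 m)² = 1.127e-04 m²
R_2 = (1.72×10^-8)(374)/(1.127e-04) = 0.05707 Ω
Seg 3: A = πr² = π(1.2800e-02 m)² = 5.147e-04 m²
R_3 = (1.72×10^-8)(1440)/(5.147e-04) = 0.04812 Ω
R_total = R_1 + R_2 + R_3 = 1.40 Ω

1.40 Ω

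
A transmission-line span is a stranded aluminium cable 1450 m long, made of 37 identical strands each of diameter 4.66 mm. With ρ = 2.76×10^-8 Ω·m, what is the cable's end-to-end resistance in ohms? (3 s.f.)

0.0634 Ω

A_strand = π(2.3300e-03 m)² = 1.706e-05 m²
R_strand = ρL/A = (2.76×10^-8)(1450)/(1.706e-05) = 2.346 Ω
R_total = R_strand/N = 2.346/37 = 0.0634 Ω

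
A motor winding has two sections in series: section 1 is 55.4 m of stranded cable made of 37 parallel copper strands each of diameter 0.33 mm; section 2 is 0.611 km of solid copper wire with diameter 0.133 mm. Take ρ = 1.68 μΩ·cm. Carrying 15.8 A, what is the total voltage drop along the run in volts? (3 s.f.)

ρ = 1.68 μΩ·cm = 1.68×10^-8 Ω·m
Section 1: A_strand = π(1.6500e-04)² = 8.553e-08 m²; R₁ = ρL/(N·A_s) = (1.68×10^-8)(55.4)/(37×8.553e-08) = 0.2941 Ω
Section 2: A = π(d/2)² = π(6.6500e-05 m)² = 1.389e-08 m²
R₂ = (1.68×10^-8)(611)/(1.389e-08) = 738.9 Ω
R = R₁ + R₂ = 739.1 Ω
V = IR = 15.8 × 739.1 = 11700 V

11700 V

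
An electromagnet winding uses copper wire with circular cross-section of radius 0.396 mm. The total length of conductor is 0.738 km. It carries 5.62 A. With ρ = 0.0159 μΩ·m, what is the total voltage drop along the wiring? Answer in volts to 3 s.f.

134 V

ρ = 0.0159 μΩ·m = 1.59×10^-8 Ω·m
A = πr² = π(3.9600e-04 m)² = 4.927e-07 m²
R = ρL/A = (1.59×10^-8)(738)/(4.927e-07) = 23.82 Ω
V = IR = 5.62 × 23.82 = 134 V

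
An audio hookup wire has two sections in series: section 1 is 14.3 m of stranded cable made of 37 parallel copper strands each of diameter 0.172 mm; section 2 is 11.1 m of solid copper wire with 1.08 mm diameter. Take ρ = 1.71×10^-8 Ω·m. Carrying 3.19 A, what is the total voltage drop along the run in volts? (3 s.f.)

Section 1: A_strand = π(8.6000e-05)² = 2.324e-08 m²; R₁ = ρL/(N·A_s) = (1.71×10^-8)(14.3)/(37×2.324e-08) = 0.2844 Ω
Section 2: A = π(d/2)² = π(5.4000e-04 m)² = 9.161e-07 m²
R₂ = (1.71×10^-8)(11.1)/(9.161e-07) = 0.2072 Ω
R = R₁ + R₂ = 0.4916 Ω
V = IR = 3.19 × 0.4916 = 1.57 V

1.57 V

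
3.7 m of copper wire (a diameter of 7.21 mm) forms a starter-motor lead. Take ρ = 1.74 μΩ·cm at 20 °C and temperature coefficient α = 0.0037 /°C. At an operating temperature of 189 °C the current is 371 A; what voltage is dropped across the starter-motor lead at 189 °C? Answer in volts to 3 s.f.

0.951 V

ρ = 1.74 μΩ·cm = 1.74×10^-8 Ω·m
A = π(d/2)² = π(3.6050e-03 m)² = 4.083e-05 m²
R₍20₎ = ρL/A = (1.74×10^-8)(3.7)/(4.083e-05) = 0.001577 Ω
R₍189₎ = R₍20₎(1 + αΔT) = 0.001577 × (1 + 0.0037×169) = 0.002563 Ω
V = IR = 371 × 0.002563 = 0.951 V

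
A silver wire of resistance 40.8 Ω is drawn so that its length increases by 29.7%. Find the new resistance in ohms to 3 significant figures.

68.6 Ω

k = 1 + 29.7/100 = 1.297; volume constant ⇒ A' = A/k, so R' = k²R.
R' = 1.682 × 40.8 = 68.6 Ω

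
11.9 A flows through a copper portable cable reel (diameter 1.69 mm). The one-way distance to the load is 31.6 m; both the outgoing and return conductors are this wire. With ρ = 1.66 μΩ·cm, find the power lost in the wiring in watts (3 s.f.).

66.2 W

ρ = 1.66 μΩ·cm = 1.66×10^-8 Ω·m
A = π(d/2)² = π(8.4500e-04 m)² = 2.243e-06 m²
Total conductor length (both ways) L = 2 × 31.6 = 63.2 m
R = ρL/A = (1.66×10^-8)(63.2)/(2.243e-06) = 0.4677 Ω
P = I²R = (11.9)² × 0.4677 = 66.2 W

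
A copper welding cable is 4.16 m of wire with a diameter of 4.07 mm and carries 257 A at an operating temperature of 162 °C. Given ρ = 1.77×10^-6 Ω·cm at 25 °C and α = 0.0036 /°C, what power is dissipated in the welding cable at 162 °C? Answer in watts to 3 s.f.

558 W

ρ = 1.77×10^-6 Ω·cm = 1.77×10^-8 Ω·m
A = π(d/2)² = π(2.0350e-03 m)² = 1.301e-05 m²
R₍25₎ = ρL/A = (1.77×10^-8)(4.16)/(1.301e-05) = 0.00566 Ω
R₍162₎ = R₍25₎(1 + αΔT) = 0.00566 × (1 + 0.0036×137) = 0.008451 Ω
P = I²R = (257)² × 0.008451 = 558 W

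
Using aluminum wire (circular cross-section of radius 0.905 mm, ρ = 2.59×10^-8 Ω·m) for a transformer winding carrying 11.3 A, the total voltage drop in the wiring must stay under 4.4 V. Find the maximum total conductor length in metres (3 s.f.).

A = πr² = π(9.0500e-04 m)² = 2.573e-06 m²
L_max = V_max·A/(1·ρI) = (4.4)(2.573e-06)/(2.59×10^-8×11.3) = 38.7 m

38.7 m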